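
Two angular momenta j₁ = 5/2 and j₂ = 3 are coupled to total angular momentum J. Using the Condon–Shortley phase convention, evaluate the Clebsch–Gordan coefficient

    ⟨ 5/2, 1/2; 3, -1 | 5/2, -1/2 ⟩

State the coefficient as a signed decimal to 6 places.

−√(8/35) ≈ -0.478091

√[6·3!2!3!/9! · 3!2!2!4!2!3!] = √(288/35)
  +(−1)^0/∏(0,3,2,2,0,1)! = 1/24  (running 1/24)
  +(−1)^1/∏(1,2,1,1,1,2)! = -1/4  (running -5/24)
  +(−1)^2/∏(2,1,0,0,2,3)! = 1/24  (running -1/6)
⟨..|..⟩ = √(288/35)·(-1/6) = -0.478091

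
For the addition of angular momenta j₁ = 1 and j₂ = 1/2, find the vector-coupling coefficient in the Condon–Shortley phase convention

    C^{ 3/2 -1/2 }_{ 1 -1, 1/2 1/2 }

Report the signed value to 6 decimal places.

triangle: 0!*2!*1!/4! = 2/24
(j±m)!: 0!*2!*1!*0!*1!*2! = 4
prefactor² = (2J+1)*Δ*N² = 4/3
  k=0: +1/(0!*0!*2!*1!*0!*0!) = 1/2
Σ = 1/2  ⇒  CG² = 4/3*1/2² = 1/3
CG = +√(1/3) = +0.577350

+0.577350  (= +√(1/3))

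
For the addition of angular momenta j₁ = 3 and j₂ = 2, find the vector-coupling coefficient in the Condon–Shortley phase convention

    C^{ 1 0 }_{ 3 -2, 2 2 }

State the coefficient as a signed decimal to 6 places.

triangle: 4!·2!·0!/7! = 48/5040
(j±m)!: 1!·5!·4!·0!·1!·1! = 2880
prefactor² = (2J+1)·Δ·N² = 576/7
  k=4: +1/(4!·0!·1!·0!·1!·0!) = 1/24
Σ = 1/24  ⇒  CG² = 576/7·1/24² = 1/7
CG = +√(1/7) = +0.377964

+√(1/7) ≈ +0.377964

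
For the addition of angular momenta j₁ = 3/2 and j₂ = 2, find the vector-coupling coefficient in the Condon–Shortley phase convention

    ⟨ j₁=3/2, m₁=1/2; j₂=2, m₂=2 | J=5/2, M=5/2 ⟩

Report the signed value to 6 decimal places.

√[6·1!2!3!/7! · 2!1!4!0!5!0!] = √(576/7)
  +(−1)^1/∏(1,0,0,3,2,0)! = -1/12  (running -1/12)
⟨..|..⟩ = √(576/7)·(-1/12) = -0.755929

-0.755929  (= −√(4/7))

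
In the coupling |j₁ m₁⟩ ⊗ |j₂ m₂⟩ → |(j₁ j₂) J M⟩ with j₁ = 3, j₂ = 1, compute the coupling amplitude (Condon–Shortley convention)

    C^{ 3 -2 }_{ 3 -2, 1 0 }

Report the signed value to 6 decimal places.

j₁+j₂−J=1  J+j₁−j₂=5  J−j₁+j₂=1  j₁+j₂+J+1=8
(j₁±m₁, j₂±m₂, J±M) = (1,5,1,1,1,5)
P² = 300
sum k=0..1:
  [0] +1/120 = 1/120
  [1] −1/24 = -1/24
S = -1/30
C² = P²·S² = 1/3 ; C = -0.577350

-0.577350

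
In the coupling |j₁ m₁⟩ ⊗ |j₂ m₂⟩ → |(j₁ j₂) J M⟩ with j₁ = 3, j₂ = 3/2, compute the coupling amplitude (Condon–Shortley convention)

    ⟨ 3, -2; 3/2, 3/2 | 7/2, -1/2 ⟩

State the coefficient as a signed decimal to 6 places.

−√(5/21) ≈ -0.487950

j₁+j₂−J=1  J+j₁−j₂=5  J−j₁+j₂=2  j₁+j₂+J+1=9
(j₁±m₁, j₂±m₂, J±M) = (1,5,3,0,3,4)
P² = 3840/7
sum k=1..1:
  [1] −1/48 = -1/48
S = -1/48
C² = P²·S² = 5/21 ; C = -0.487950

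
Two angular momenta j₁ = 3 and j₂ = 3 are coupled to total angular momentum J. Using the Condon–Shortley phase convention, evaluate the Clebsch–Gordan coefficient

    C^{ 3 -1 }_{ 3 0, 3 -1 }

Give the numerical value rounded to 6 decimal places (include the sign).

−√(1/6) = -0.408248

triangle: 3!×3!×3!/10! = 216/3628800
(j±m)!: 3!×3!×2!×4!×2!×4! = 82944
prefactor² = (2J+1)×Δ×N² = 864/25
  k=0: +1/(0!×3!×3!×2!×0!×1!) = 1/72
  k=1: −1/(1!×2!×2!×1!×1!×2!) = -1/8
  k=2: +1/(2!×1!×1!×0!×2!×3!) = 1/24
Σ = -5/72  ⇒  CG² = 864/25×(-5/72)² = 1/6
CG = −√(1/6) = -0.408248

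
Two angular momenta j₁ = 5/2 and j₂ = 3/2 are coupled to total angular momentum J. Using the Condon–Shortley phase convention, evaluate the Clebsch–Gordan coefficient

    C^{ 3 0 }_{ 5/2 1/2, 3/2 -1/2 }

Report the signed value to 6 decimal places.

j₁+j₂−J=1  J+j₁−j₂=4  J−j₁+j₂=2  j₁+j₂+J+1=8
(j₁±m₁, j₂±m₂, J±M) = (3,2,1,2,3,3)
P² = 36/5
sum k=0..1:
  [0] +1/4 = 1/4
  [1] −1/12 = -1/12
S = 1/6
C² = P²·S² = 1/5 ; C = +0.447214

+√(1/5) = +0.447214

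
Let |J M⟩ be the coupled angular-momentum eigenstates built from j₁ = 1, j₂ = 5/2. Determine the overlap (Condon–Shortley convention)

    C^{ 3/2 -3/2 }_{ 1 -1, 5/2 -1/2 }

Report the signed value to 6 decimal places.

+0.258199

triangle: 2!·0!·3!/6! = 12/720
(j±m)!: 0!·2!·2!·3!·0!·3! = 144
prefactor² = (2J+1)·Δ·N² = 48/5
  k=2: +1/(2!·0!·0!·0!·0!·3!) = 1/12
Σ = 1/12  ⇒  CG² = 48/5·1/12² = 1/15
CG = +√(1/15) = +0.258199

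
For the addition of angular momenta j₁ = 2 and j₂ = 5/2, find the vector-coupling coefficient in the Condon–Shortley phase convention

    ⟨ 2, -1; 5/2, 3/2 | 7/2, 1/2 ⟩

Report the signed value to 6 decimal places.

triangle: 1!·3!·4!/9! = 144/362880
(j±m)!: 1!·3!·4!·1!·4!·3! = 20736
prefactor² = (2J+1)·Δ·N² = 2304/35
  k=0: +1/(0!·1!·3!·4!·0!·0!) = 1/144
  k=1: −1/(1!·0!·2!·3!·1!·1!) = -1/12
Σ = -11/144  ⇒  CG² = 2304/35·(-11/144)² = 121/315
CG = −√(121/315) = -0.619780

-0.619780  (= −√(121/315))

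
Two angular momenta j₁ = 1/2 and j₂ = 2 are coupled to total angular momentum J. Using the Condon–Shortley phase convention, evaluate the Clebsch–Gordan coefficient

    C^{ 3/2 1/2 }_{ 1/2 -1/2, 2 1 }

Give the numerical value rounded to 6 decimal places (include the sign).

−√(3/5) ≈ -0.774597

triangle: 1!*0!*3!/5! = 6/120
(j±m)!: 0!*1!*3!*1!*2!*1! = 12
prefactor² = (2J+1)*Δ*N² = 12/5
  k=1: −1/(1!*0!*0!*2!*0!*1!) = -1/2
Σ = -1/2  ⇒  CG² = 12/5*(-1/2)² = 3/5
CG = −√(3/5) = -0.774597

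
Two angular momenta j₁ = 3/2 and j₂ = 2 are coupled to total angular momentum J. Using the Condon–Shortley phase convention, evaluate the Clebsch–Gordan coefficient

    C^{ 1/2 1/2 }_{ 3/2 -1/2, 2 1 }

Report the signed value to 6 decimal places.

+0.547723

j₁+j₂−J=3  J+j₁−j₂=0  J−j₁+j₂=1  j₁+j₂+J+1=5
(j₁±m₁, j₂±m₂, J±M) = (1,2,3,1,1,0)
P² = 6/5
sum k=2..2:
  [2] +1/2 = 1/2
S = 1/2
C² = P²·S² = 3/10 ; C = +0.547723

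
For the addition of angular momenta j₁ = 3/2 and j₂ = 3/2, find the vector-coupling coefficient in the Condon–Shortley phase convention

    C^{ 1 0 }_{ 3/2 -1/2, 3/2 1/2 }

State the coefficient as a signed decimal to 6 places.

-0.223607  (= −√(1/20))

√[3·2!1!1!/5! · 1!2!2!1!1!1!] = √(1/5)
  +(−1)^1/∏(1,1,1,1,0,0)! = -1  (running -1)
  +(−1)^2/∏(2,0,0,0,1,1)! = 1/2  (running -1/2)
⟨..|..⟩ = √(1/5)·(-1/2) = -0.223607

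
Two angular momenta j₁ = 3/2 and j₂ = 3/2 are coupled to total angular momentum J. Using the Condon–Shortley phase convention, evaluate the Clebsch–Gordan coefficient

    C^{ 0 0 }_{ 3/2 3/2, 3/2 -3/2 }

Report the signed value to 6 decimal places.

+√(1/4) = +0.500000

j₁+j₂−J=3  J+j₁−j₂=0  J−j₁+j₂=0  j₁+j₂+J+1=4
(j₁±m₁, j₂±m₂, J±M) = (3,0,0,3,0,0)
P² = 9
sum k=0..0:
  [0] +1/6 = 1/6
S = 1/6
C² = P²·S² = 1/4 ; C = +0.500000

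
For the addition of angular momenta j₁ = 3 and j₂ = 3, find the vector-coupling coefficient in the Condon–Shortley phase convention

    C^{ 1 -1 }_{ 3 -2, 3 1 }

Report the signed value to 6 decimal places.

j₁+j₂−J=5  J+j₁−j₂=1  J−j₁+j₂=1  j₁+j₂+J+1=8
(j₁±m₁, j₂±m₂, J±M) = (1,5,4,2,0,2)
P² = 720/7
sum k=4..4:
  [4] +1/24 = 1/24
S = 1/24
C² = P²·S² = 5/28 ; C = +0.422577

+0.422577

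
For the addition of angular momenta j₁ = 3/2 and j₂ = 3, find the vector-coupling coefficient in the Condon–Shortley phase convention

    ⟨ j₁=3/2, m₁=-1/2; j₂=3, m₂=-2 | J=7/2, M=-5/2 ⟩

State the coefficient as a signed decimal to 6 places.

√[8·1!2!5!/9! · 1!2!1!5!1!6!] = √(6400/7)
  +(−1)^0/∏(0,1,2,1,0,4)! = 1/48  (running 1/48)
  +(−1)^1/∏(1,0,1,0,1,5)! = -1/120  (running 1/80)
⟨..|..⟩ = √(6400/7)·(1/80) = +0.377964

+0.377964  (= +√(1/7))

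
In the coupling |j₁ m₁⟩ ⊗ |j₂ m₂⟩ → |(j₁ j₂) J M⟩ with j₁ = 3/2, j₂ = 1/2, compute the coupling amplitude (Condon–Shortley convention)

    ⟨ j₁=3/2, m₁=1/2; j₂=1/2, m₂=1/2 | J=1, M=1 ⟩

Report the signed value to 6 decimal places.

triangle: 1!·2!·0!/4! = 2/24
(j±m)!: 2!·1!·1!·0!·2!·0! = 4
prefactor² = (2J+1)·Δ·N² = 1
  k=1: −1/(1!·0!·0!·0!·2!·0!) = -1/2
Σ = -1/2  ⇒  CG² = 1·(-1/2)² = 1/4
CG = −√(1/4) = -0.500000

-0.500000  (= −√(1/4))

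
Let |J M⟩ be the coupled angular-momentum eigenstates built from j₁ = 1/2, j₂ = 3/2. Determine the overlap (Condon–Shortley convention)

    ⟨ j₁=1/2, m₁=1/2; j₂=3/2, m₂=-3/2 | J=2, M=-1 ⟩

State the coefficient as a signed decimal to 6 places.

j₁+j₂−J=0  J+j₁−j₂=1  J−j₁+j₂=3  j₁+j₂+J+1=5
(j₁±m₁, j₂±m₂, J±M) = (1,0,0,3,1,3)
P² = 9
sum k=0..0:
  [0] +1/6 = 1/6
S = 1/6
C² = P²·S² = 1/4 ; C = +0.500000

+√(1/4) ≈ +0.500000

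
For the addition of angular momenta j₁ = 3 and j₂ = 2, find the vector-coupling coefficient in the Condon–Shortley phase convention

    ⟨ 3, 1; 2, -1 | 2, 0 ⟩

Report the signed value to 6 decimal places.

-0.377964

triangle: 3!·3!·1!/8! = 36/40320
(j±m)!: 4!·2!·1!·3!·2!·2! = 1152
prefactor² = (2J+1)·Δ·N² = 36/7
  k=0: +1/(0!·3!·2!·1!·1!·0!) = 1/12
  k=1: −1/(1!·2!·1!·0!·2!·1!) = -1/4
Σ = -1/6  ⇒  CG² = 36/7·(-1/6)² = 1/7
CG = −√(1/7) = -0.377964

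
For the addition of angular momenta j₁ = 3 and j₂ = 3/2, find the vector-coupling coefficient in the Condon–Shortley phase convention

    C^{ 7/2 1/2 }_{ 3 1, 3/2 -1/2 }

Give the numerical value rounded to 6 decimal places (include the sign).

+0.534522

triangle: 1!*5!*2!/9! = 240/362880
(j±m)!: 4!*2!*1!*2!*4!*3! = 13824
prefactor² = (2J+1)*Δ*N² = 512/7
  k=0: +1/(0!*1!*2!*1!*3!*1!) = 1/12
  k=1: −1/(1!*0!*1!*0!*4!*2!) = -1/48
Σ = 1/16  ⇒  CG² = 512/7*1/16² = 2/7
CG = +√(2/7) = +0.534522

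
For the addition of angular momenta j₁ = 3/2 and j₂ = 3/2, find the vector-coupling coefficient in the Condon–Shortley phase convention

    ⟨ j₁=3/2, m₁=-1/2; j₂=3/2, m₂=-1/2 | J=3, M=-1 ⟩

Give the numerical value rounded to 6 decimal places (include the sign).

+√(3/5) = +0.774597

triangle: 0!·3!·3!/7! = 36/5040
(j±m)!: 1!·2!·1!·2!·2!·4! = 192
prefactor² = (2J+1)·Δ·N² = 48/5
  k=0: +1/(0!·0!·2!·1!·1!·2!) = 1/4
Σ = 1/4  ⇒  CG² = 48/5·1/4² = 3/5
CG = +√(3/5) = +0.774597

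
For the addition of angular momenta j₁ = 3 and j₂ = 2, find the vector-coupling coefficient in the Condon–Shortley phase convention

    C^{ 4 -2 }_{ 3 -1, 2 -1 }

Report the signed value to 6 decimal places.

j₁+j₂−J=1  J+j₁−j₂=5  J−j₁+j₂=3  j₁+j₂+J+1=10
(j₁±m₁, j₂±m₂, J±M) = (2,4,1,3,2,6)
P² = 5184/7
sum k=0..1:
  [0] +1/48 = 1/48
  [1] −1/72 = -1/72
S = 1/144
C² = P²·S² = 1/28 ; C = +0.188982

+0.188982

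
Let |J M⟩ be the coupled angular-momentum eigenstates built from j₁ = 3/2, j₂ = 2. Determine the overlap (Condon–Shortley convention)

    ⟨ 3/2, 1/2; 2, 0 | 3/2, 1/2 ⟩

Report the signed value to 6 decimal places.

-0.447214  (= −√(1/5))

√[4·2!1!2!/6! · 2!1!2!2!2!1!] = √(16/45)
  +(−1)^0/∏(0,2,1,2,0,0)! = 1/4  (running 1/4)
  +(−1)^1/∏(1,1,0,1,1,1)! = -1  (running -3/4)
⟨..|..⟩ = √(16/45)·(-3/4) = -0.447214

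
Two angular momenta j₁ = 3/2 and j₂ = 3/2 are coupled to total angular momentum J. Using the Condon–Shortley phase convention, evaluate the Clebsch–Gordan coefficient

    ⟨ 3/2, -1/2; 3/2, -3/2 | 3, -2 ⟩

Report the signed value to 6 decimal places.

√[7·0!3!3!/7! · 1!2!0!3!1!5!] = √(72)
  +(−1)^0/∏(0,0,2,0,1,3)! = 1/12  (running 1/12)
⟨..|..⟩ = √(72)·(1/12) = +0.707107

+√(1/2) ≈ +0.707107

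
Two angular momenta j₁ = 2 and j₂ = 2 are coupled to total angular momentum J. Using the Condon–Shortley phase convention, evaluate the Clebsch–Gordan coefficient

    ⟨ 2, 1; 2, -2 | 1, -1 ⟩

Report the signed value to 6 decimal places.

triangle: 3!*1!*1!/6! = 6/720
(j±m)!: 3!*1!*0!*4!*0!*2! = 288
prefactor² = (2J+1)*Δ*N² = 36/5
  k=0: +1/(0!*3!*1!*0!*0!*1!) = 1/6
Σ = 1/6  ⇒  CG² = 36/5*1/6² = 1/5
CG = +√(1/5) = +0.447214

+√(1/5) ≈ +0.447214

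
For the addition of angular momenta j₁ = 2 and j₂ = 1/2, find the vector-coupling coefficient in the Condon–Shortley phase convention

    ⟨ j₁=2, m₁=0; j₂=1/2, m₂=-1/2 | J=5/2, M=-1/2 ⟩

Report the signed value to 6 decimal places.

+0.774597

√[6·0!4!1!/6! · 2!2!0!1!2!3!] = √(48/5)
  +(−1)^0/∏(0,0,2,0,2,1)! = 1/4  (running 1/4)
⟨..|..⟩ = √(48/5)·(1/4) = +0.774597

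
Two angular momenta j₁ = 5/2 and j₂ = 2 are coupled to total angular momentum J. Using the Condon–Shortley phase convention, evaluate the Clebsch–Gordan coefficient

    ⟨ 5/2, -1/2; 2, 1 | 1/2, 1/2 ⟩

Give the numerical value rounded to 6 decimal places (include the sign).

j₁+j₂−J=4  J+j₁−j₂=1  J−j₁+j₂=0  j₁+j₂+J+1=6
(j₁±m₁, j₂±m₂, J±M) = (2,3,3,1,1,0)
P² = 24/5
sum k=3..3:
  [3] −1/6 = -1/6
S = -1/6
C² = P²·S² = 2/15 ; C = -0.365148

−√(2/15) ≈ -0.365148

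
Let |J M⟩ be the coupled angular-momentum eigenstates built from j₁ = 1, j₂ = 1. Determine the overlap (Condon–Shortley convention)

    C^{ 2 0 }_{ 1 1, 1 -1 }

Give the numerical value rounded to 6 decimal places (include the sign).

+0.408248  (= +√(1/6))

j₁+j₂−J=0  J+j₁−j₂=2  J−j₁+j₂=2  j₁+j₂+J+1=5
(j₁±m₁, j₂±m₂, J±M) = (2,0,0,2,2,2)
P² = 8/3
sum k=0..0:
  [0] +1/4 = 1/4
S = 1/4
C² = P²·S² = 1/6 ; C = +0.408248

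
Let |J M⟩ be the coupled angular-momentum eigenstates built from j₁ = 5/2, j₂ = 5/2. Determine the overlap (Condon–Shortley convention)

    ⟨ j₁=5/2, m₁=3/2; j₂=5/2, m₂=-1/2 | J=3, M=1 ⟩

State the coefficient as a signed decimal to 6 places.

+√(1/30) = +0.182574

√[7·2!3!3!/9! · 4!1!2!3!4!2!] = √(96/5)
  +(−1)^0/∏(0,2,1,2,2,1)! = 1/8  (running 1/8)
  +(−1)^1/∏(1,1,0,1,3,2)! = -1/12  (running 1/24)
⟨..|..⟩ = √(96/5)·(1/24) = +0.182574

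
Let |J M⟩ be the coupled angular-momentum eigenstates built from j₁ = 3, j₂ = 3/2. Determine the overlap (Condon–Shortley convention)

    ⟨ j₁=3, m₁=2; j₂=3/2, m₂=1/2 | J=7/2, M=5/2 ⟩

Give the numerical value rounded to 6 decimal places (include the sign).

√[8·1!5!2!/9! · 5!1!2!1!6!1!] = √(6400/7)
  +(−1)^0/∏(0,1,1,2,4,0)! = 1/48  (running 1/48)
  +(−1)^1/∏(1,0,0,1,5,1)! = -1/120  (running 1/80)
⟨..|..⟩ = √(6400/7)·(1/80) = +0.377964

+√(1/7) ≈ +0.377964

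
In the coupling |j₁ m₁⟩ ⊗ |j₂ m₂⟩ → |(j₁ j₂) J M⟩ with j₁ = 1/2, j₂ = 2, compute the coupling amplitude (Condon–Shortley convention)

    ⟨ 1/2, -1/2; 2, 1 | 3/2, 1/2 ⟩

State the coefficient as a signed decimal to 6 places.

√[4·1!0!3!/5! · 0!1!3!1!2!1!] = √(12/5)
  +(−1)^1/∏(1,0,0,2,0,1)! = -1/2  (running -1/2)
⟨..|..⟩ = √(12/5)·(-1/2) = -0.774597

−√(3/5) ≈ -0.774597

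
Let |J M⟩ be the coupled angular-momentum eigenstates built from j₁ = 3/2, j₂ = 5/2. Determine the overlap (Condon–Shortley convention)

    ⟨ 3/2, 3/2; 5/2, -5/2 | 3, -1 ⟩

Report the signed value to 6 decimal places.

j₁+j₂−J=1  J+j₁−j₂=2  J−j₁+j₂=4  j₁+j₂+J+1=8
(j₁±m₁, j₂±m₂, J±M) = (3,0,0,5,2,4)
P² = 288
sum k=0..0:
  [0] +1/48 = 1/48
S = 1/48
C² = P²·S² = 1/8 ; C = +0.353553

+√(1/8) ≈ +0.353553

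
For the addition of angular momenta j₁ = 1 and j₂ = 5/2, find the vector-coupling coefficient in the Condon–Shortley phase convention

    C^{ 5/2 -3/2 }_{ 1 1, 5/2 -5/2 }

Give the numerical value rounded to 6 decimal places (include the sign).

+0.534522  (= +√(2/7))

triangle: 1!·1!·4!/7! = 24/5040
(j±m)!: 2!·0!·0!·5!·1!·4! = 5760
prefactor² = (2J+1)·Δ·N² = 1152/7
  k=0: +1/(0!·1!·0!·0!·1!·4!) = 1/24
Σ = 1/24  ⇒  CG² = 1152/7·1/24² = 2/7
CG = +√(2/7) = +0.534522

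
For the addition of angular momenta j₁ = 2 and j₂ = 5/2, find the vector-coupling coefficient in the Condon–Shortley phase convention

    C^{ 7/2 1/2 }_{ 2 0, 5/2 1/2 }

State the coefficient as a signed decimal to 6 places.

√[8·1!3!4!/9! · 2!2!3!2!4!3!] = √(768/35)
  +(−1)^0/∏(0,1,2,3,1,1)! = 1/12  (running 1/12)
  +(−1)^1/∏(1,0,1,2,2,2)! = -1/8  (running -1/24)
⟨..|..⟩ = √(768/35)·(-1/24) = -0.195180

-0.195180  (= −√(4/105))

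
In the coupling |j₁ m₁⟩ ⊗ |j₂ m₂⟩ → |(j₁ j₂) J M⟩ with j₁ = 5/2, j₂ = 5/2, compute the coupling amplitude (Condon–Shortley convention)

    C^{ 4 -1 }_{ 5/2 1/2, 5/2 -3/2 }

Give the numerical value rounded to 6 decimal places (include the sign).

√[9·1!4!4!/10! · 3!2!1!4!3!5!] = √(10368/35)
  +(−1)^0/∏(0,1,2,1,2,3)! = 1/24  (running 1/24)
  +(−1)^1/∏(1,0,1,0,3,4)! = -1/144  (running 5/144)
⟨..|..⟩ = √(10368/35)·(5/144) = +0.597614

+0.597614  (= +√(5/14))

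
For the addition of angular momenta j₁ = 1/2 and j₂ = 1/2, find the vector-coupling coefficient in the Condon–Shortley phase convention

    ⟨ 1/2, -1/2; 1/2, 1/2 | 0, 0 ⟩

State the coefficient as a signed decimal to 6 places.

j₁+j₂−J=1  J+j₁−j₂=0  J−j₁+j₂=0  j₁+j₂+J+1=2
(j₁±m₁, j₂±m₂, J±M) = (0,1,1,0,0,0)
P² = 1/2
sum k=1..1:
  [1] −1/1 = -1
S = -1
C² = P²·S² = 1/2 ; C = -0.707107

−√(1/2) ≈ -0.707107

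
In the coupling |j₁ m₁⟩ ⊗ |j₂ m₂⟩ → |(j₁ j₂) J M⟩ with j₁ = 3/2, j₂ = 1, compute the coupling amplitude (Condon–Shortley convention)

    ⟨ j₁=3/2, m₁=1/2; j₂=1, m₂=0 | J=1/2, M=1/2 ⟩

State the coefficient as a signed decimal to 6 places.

-0.577350

j₁+j₂−J=2  J+j₁−j₂=1  J−j₁+j₂=0  j₁+j₂+J+1=4
(j₁±m₁, j₂±m₂, J±M) = (2,1,1,1,1,0)
P² = 1/3
sum k=1..1:
  [1] −1/1 = -1
S = -1
C² = P²·S² = 1/3 ; C = -0.577350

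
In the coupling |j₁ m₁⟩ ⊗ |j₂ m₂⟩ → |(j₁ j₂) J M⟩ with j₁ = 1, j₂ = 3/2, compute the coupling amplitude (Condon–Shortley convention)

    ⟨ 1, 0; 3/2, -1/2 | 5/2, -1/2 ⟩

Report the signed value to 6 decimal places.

+0.774597

j₁+j₂−J=0  J+j₁−j₂=2  J−j₁+j₂=3  j₁+j₂+J+1=6
(j₁±m₁, j₂±m₂, J±M) = (1,1,1,2,2,3)
P² = 12/5
sum k=0..0:
  [0] +1/2 = 1/2
S = 1/2
C² = P²·S² = 3/5 ; C = +0.774597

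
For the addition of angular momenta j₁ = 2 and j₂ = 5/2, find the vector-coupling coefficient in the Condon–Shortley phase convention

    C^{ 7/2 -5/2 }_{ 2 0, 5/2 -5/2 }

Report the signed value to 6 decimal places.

√[8·1!3!4!/9! · 2!2!0!5!1!6!] = √(7680/7)
  +(−1)^0/∏(0,1,2,0,1,4)! = 1/48  (running 1/48)
⟨..|..⟩ = √(7680/7)·(1/48) = +0.690066

+√(10/21) ≈ +0.690066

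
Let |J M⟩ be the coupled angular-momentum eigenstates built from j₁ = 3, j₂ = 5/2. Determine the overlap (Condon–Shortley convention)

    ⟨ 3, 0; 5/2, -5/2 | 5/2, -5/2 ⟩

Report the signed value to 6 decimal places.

+√(5/42) ≈ +0.345033

√[6·3!3!2!/9! · 3!3!0!5!0!5!] = √(4320/7)
  +(−1)^0/∏(0,3,3,0,0,2)! = 1/72  (running 1/72)
⟨..|..⟩ = √(4320/7)·(1/72) = +0.345033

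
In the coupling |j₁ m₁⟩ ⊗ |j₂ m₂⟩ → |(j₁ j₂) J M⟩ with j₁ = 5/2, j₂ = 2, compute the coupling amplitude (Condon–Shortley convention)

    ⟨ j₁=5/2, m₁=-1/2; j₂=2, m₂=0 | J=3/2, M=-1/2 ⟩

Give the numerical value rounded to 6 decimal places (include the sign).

+√(2/35) = +0.239046

triangle: 3!·2!·1!/7! = 12/5040
(j±m)!: 2!·3!·2!·2!·1!·2! = 96
prefactor² = (2J+1)·Δ·N² = 32/35
  k=1: −1/(1!·2!·2!·1!·0!·0!) = -1/4
  k=2: +1/(2!·1!·1!·0!·1!·1!) = 1/2
Σ = 1/4  ⇒  CG² = 32/35·1/4² = 2/35
CG = +√(2/35) = +0.239046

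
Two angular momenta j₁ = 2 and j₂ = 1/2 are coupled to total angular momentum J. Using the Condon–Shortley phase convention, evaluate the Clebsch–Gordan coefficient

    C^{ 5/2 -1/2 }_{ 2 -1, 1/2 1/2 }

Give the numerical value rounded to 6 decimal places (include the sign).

+√(2/5) ≈ +0.632456

j₁+j₂−J=0  J+j₁−j₂=4  J−j₁+j₂=1  j₁+j₂+J+1=6
(j₁±m₁, j₂±m₂, J±M) = (1,3,1,0,2,3)
P² = 72/5
sum k=0..0:
  [0] +1/6 = 1/6
S = 1/6
C² = P²·S² = 2/5 ; C = +0.632456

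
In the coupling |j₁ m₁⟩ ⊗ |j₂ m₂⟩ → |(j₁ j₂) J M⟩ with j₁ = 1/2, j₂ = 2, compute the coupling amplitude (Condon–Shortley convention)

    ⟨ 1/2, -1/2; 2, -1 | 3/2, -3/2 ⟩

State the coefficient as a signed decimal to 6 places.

−√(1/5) = -0.447214

triangle: 1!×0!×3!/5! = 6/120
(j±m)!: 0!×1!×1!×3!×0!×3! = 36
prefactor² = (2J+1)×Δ×N² = 36/5
  k=1: −1/(1!×0!×0!×0!×0!×3!) = -1/6
Σ = -1/6  ⇒  CG² = 36/5×(-1/6)² = 1/5
CG = −√(1/5) = -0.447214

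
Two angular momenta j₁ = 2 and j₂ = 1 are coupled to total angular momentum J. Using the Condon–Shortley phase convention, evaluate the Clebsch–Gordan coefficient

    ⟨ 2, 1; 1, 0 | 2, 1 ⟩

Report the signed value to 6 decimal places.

+0.408248  (= +√(1/6))

triangle: 1!·3!·1!/6! = 6/720
(j±m)!: 3!·1!·1!·1!·3!·1! = 36
prefactor² = (2J+1)·Δ·N² = 3/2
  k=0: +1/(0!·1!·1!·1!·2!·0!) = 1/2
  k=1: −1/(1!·0!·0!·0!·3!·1!) = -1/6
Σ = 1/3  ⇒  CG² = 3/2·1/3² = 1/6
CG = +√(1/6) = +0.408248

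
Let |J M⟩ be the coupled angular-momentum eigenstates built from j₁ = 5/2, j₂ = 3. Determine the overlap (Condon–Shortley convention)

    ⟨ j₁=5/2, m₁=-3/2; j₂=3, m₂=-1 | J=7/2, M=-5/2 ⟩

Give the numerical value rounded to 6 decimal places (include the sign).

triangle: 2!*3!*4!/10! = 288/3628800
(j±m)!: 1!*4!*2!*4!*1!*6! = 829440
prefactor² = (2J+1)*Δ*N² = 18432/35
  k=1: −1/(1!*1!*3!*1!*0!*3!) = -1/36
  k=2: +1/(2!*0!*2!*0!*1!*4!) = 1/96
Σ = -5/288  ⇒  CG² = 18432/35*(-5/288)² = 10/63
CG = −√(10/63) = -0.398410

-0.398410  (= −√(10/63))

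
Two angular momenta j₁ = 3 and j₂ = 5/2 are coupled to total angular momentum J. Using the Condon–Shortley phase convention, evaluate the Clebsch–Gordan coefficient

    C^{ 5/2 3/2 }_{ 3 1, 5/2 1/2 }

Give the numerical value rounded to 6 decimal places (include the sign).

j₁+j₂−J=3  J+j₁−j₂=3  J−j₁+j₂=2  j₁+j₂+J+1=9
(j₁±m₁, j₂±m₂, J±M) = (4,2,3,2,4,1)
P² = 576/35
sum k=1..2:
  [1] −1/8 = -1/8
  [2] +1/12 = 1/12
S = -1/24
C² = P²·S² = 1/35 ; C = -0.169031

-0.169031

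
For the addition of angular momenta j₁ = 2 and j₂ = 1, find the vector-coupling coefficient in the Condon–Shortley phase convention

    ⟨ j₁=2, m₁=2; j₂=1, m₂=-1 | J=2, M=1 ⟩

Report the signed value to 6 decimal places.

+√(1/3) = +0.577350

triangle: 1!*3!*1!/6! = 6/720
(j±m)!: 4!*0!*0!*2!*3!*1! = 288
prefactor² = (2J+1)*Δ*N² = 12
  k=0: +1/(0!*1!*0!*0!*3!*1!) = 1/6
Σ = 1/6  ⇒  CG² = 12*1/6² = 1/3
CG = +√(1/3) = +0.577350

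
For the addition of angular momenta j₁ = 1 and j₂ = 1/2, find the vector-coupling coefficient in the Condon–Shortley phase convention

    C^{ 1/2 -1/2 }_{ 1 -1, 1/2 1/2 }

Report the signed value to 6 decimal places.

√[2·1!1!0!/3! · 0!2!1!0!0!1!] = √(2/3)
  +(−1)^1/∏(1,0,1,0,0,0)! = -1  (running -1)
⟨..|..⟩ = √(2/3)·(-1) = -0.816497

−√(2/3) = -0.816497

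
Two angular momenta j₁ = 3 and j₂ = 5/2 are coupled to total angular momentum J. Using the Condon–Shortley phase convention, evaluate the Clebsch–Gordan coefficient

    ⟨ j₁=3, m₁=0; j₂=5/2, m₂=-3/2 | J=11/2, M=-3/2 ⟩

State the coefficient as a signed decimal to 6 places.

+√(10/33) ≈ +0.550482

triangle: 0!×6!×5!/12! = 86400/479001600
(j±m)!: 3!×3!×1!×4!×4!×7! = 104509440
prefactor² = (2J+1)×Δ×N² = 2488320/11
  k=0: +1/(0!×0!×3!×1!×3!×4!) = 1/864
Σ = 1/864  ⇒  CG² = 2488320/11×1/864² = 10/33
CG = +√(10/33) = +0.550482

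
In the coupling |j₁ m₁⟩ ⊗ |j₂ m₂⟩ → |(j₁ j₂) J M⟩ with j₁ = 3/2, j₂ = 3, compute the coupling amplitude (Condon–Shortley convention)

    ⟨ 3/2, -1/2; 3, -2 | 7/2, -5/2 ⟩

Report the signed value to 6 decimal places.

+0.377964  (= +√(1/7))

√[8·1!2!5!/9! · 1!2!1!5!1!6!] = √(6400/7)
  +(−1)^0/∏(0,1,2,1,0,4)! = 1/48  (running 1/48)
  +(−1)^1/∏(1,0,1,0,1,5)! = -1/120  (running 1/80)
⟨..|..⟩ = √(6400/7)·(1/80) = +0.377964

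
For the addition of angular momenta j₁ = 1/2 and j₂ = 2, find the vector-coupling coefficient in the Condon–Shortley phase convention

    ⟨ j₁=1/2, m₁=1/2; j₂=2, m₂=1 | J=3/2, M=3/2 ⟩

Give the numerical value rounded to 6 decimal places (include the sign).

√[4·1!0!3!/5! · 1!0!3!1!3!0!] = √(36/5)
  +(−1)^0/∏(0,1,0,3,0,0)! = 1/6  (running 1/6)
⟨..|..⟩ = √(36/5)·(1/6) = +0.447214

+0.447214  (= +√(1/5))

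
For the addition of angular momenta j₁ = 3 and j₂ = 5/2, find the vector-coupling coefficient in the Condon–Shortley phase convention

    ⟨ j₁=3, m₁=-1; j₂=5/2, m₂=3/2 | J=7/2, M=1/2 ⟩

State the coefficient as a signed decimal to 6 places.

+0.356348

triangle: 2!*4!*3!/10! = 288/3628800
(j±m)!: 2!*4!*4!*1!*4!*3! = 165888
prefactor² = (2J+1)*Δ*N² = 18432/175
  k=1: −1/(1!*1!*3!*3!*1!*0!) = -1/36
  k=2: +1/(2!*0!*2!*2!*2!*1!) = 1/16
Σ = 5/144  ⇒  CG² = 18432/175*5/144² = 8/63
CG = +√(8/63) = +0.356348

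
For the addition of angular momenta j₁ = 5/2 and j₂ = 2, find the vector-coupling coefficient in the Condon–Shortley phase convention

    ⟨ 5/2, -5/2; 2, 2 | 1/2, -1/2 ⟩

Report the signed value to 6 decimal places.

triangle: 4!×1!×0!/6! = 24/720
(j±m)!: 0!×5!×4!×0!×0!×1! = 2880
prefactor² = (2J+1)×Δ×N² = 192
  k=4: +1/(4!×0!×1!×0!×0!×0!) = 1/24
Σ = 1/24  ⇒  CG² = 192×1/24² = 1/3
CG = +√(1/3) = +0.577350

+0.577350  (= +√(1/3))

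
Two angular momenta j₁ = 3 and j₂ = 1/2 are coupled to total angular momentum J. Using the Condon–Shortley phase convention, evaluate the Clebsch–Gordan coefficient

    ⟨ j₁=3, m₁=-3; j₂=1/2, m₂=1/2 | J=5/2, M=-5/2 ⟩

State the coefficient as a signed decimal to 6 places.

√[6·1!5!0!/7! · 0!6!1!0!0!5!] = √(86400/7)
  +(−1)^1/∏(1,0,5,0,0,0)! = -1/120  (running -1/120)
⟨..|..⟩ = √(86400/7)·(-1/120) = -0.925820

-0.925820  (= −√(6/7))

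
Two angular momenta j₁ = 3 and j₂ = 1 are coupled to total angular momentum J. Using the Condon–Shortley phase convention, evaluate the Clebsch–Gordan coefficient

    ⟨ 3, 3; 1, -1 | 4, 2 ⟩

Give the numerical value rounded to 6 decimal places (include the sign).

triangle: 0!·6!·2!/9! = 1440/362880
(j±m)!: 6!·0!·0!·2!·6!·2! = 2073600
prefactor² = (2J+1)·Δ·N² = 518400/7
  k=0: +1/(0!·0!·0!·0!·6!·2!) = 1/1440
Σ = 1/1440  ⇒  CG² = 518400/7·1/1440² = 1/28
CG = +√(1/28) = +0.188982

+0.188982  (= +√(1/28))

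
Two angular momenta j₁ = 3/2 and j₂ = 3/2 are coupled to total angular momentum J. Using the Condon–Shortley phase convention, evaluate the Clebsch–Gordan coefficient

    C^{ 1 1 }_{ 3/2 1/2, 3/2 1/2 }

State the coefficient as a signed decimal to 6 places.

−√(2/5) ≈ -0.632456

j₁+j₂−J=2  J+j₁−j₂=1  J−j₁+j₂=1  j₁+j₂+J+1=5
(j₁±m₁, j₂±m₂, J±M) = (2,1,2,1,2,0)
P² = 2/5
sum k=1..1:
  [1] −1/1 = -1
S = -1
C² = P²·S² = 2/5 ; C = -0.632456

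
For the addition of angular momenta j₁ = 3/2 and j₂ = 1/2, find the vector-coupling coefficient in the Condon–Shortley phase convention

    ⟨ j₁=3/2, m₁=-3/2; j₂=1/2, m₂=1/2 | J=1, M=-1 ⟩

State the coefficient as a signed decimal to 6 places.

j₁+j₂−J=1  J+j₁−j₂=2  J−j₁+j₂=0  j₁+j₂+J+1=4
(j₁±m₁, j₂±m₂, J±M) = (0,3,1,0,0,2)
P² = 3
sum k=1..1:
  [1] −1/2 = -1/2
S = -1/2
C² = P²·S² = 3/4 ; C = -0.866025

-0.866025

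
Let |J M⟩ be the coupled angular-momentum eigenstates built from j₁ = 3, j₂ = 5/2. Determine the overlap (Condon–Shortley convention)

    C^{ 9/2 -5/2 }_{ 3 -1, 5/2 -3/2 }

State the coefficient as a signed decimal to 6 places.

√[10·1!5!4!/11! · 2!4!1!4!2!7!] = √(92160/11)
  +(−1)^0/∏(0,1,4,1,1,3)! = 1/144  (running 1/144)
  +(−1)^1/∏(1,0,3,0,2,4)! = -1/288  (running 1/288)
⟨..|..⟩ = √(92160/11)·(1/288) = +0.317821

+0.317821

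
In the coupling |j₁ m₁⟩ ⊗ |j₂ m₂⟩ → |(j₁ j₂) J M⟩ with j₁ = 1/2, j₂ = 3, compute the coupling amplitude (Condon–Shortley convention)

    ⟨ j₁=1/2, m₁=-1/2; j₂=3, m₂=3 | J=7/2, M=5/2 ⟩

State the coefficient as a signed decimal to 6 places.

+0.377964  (= +√(1/7))

√[8·0!1!6!/8! · 0!1!6!0!6!1!] = √(518400/7)
  +(−1)^0/∏(0,0,1,6,0,0)! = 1/720  (running 1/720)
⟨..|..⟩ = √(518400/7)·(1/720) = +0.377964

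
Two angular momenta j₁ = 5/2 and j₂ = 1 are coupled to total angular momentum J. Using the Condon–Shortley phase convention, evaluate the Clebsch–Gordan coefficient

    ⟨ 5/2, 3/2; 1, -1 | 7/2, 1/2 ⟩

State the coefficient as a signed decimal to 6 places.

triangle: 0!·5!·2!/8! = 240/40320
(j±m)!: 4!·1!·0!·2!·4!·3! = 6912
prefactor² = (2J+1)·Δ·N² = 2304/7
  k=0: +1/(0!·0!·1!·0!·4!·2!) = 1/48
Σ = 1/48  ⇒  CG² = 2304/7·1/48² = 1/7
CG = +√(1/7) = +0.377964

+0.377964  (= +√(1/7))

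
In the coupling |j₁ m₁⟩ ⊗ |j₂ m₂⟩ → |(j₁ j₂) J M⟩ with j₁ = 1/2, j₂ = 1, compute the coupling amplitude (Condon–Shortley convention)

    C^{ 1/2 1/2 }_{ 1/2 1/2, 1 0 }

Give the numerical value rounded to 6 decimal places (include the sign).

triangle: 1!×0!×1!/3! = 1/6
(j±m)!: 1!×0!×1!×1!×1!×0! = 1
prefactor² = (2J+1)×Δ×N² = 1/3
  k=0: +1/(0!×1!×0!×1!×0!×0!) = 1
Σ = 1  ⇒  CG² = 1/3×1² = 1/3
CG = +√(1/3) = +0.577350

+√(1/3) = +0.577350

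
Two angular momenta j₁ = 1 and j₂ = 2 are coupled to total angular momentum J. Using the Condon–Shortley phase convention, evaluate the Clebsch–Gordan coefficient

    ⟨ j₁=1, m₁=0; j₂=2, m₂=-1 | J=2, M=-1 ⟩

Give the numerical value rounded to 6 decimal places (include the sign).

j₁+j₂−J=1  J+j₁−j₂=1  J−j₁+j₂=3  j₁+j₂+J+1=6
(j₁±m₁, j₂±m₂, J±M) = (1,1,1,3,1,3)
P² = 3/2
sum k=0..1:
  [0] +1/2 = 1/2
  [1] −1/6 = -1/6
S = 1/3
C² = P²·S² = 1/6 ; C = +0.408248

+√(1/6) ≈ +0.408248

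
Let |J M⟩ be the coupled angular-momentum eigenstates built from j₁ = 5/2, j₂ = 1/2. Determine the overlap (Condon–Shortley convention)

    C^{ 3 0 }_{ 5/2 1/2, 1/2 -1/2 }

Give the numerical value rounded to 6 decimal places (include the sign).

+0.707107

√[7·0!5!1!/7! · 3!2!0!1!3!3!] = √(72)
  +(−1)^0/∏(0,0,2,0,3,1)! = 1/12  (running 1/12)
⟨..|..⟩ = √(72)·(1/12) = +0.707107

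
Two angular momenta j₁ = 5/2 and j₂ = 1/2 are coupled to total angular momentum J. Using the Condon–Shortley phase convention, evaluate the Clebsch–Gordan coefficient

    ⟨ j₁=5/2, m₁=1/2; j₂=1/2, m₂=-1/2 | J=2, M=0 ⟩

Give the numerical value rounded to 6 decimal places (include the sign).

+√(1/2) ≈ +0.707107

j₁+j₂−J=1  J+j₁−j₂=4  J−j₁+j₂=0  j₁+j₂+J+1=6
(j₁±m₁, j₂±m₂, J±M) = (3,2,0,1,2,2)
P² = 8
sum k=0..0:
  [0] +1/4 = 1/4
S = 1/4
C² = P²·S² = 1/2 ; C = +0.707107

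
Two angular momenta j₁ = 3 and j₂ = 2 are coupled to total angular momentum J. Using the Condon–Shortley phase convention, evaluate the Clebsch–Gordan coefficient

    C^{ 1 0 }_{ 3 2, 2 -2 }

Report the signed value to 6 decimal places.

triangle: 4!×2!×0!/7! = 48/5040
(j±m)!: 5!×1!×0!×4!×1!×1! = 2880
prefactor² = (2J+1)×Δ×N² = 576/7
  k=0: +1/(0!×4!×1!×0!×1!×0!) = 1/24
Σ = 1/24  ⇒  CG² = 576/7×1/24² = 1/7
CG = +√(1/7) = +0.377964

+√(1/7) = +0.377964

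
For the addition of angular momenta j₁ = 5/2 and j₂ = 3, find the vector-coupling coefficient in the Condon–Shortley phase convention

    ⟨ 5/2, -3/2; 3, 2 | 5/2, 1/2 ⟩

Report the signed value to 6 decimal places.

-0.267261

j₁+j₂−J=3  J+j₁−j₂=2  J−j₁+j₂=3  j₁+j₂+J+1=9
(j₁±m₁, j₂±m₂, J±M) = (1,4,5,1,3,2)
P² = 288/7
sum k=2..3:
  [2] +1/24 = 1/24
  [3] −1/12 = -1/12
S = -1/24
C² = P²·S² = 1/14 ; C = -0.267261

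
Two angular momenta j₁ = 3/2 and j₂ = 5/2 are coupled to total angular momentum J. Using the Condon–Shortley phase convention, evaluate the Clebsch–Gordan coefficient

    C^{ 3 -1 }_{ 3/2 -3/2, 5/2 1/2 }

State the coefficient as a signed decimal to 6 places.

-0.670820  (= −√(9/20))

√[7·1!2!4!/8! · 0!3!3!2!2!4!] = √(144/5)
  +(−1)^1/∏(1,0,2,2,0,2)! = -1/8  (running -1/8)
⟨..|..⟩ = √(144/5)·(-1/8) = -0.670820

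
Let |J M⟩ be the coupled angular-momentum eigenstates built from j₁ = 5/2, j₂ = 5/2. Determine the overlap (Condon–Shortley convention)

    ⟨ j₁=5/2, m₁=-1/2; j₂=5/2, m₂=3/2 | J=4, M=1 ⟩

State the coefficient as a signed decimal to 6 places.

−√(5/14) ≈ -0.597614

triangle: 1!*4!*4!/10! = 576/3628800
(j±m)!: 2!*3!*4!*1!*5!*3! = 207360
prefactor² = (2J+1)*Δ*N² = 10368/35
  k=0: +1/(0!*1!*3!*4!*1!*0!) = 1/144
  k=1: −1/(1!*0!*2!*3!*2!*1!) = -1/24
Σ = -5/144  ⇒  CG² = 10368/35*(-5/144)² = 5/14
CG = −√(5/14) = -0.597614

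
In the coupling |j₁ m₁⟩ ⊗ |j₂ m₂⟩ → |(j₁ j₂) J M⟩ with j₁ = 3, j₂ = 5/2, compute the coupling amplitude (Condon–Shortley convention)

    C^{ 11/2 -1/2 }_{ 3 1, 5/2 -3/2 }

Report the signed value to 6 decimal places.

+0.402911

√[12·0!6!5!/12! · 4!2!1!4!5!6!] = √(16588800/77)
  +(−1)^0/∏(0,0,2,1,4,4)! = 1/1152  (running 1/1152)
⟨..|..⟩ = √(16588800/77)·(1/1152) = +0.402911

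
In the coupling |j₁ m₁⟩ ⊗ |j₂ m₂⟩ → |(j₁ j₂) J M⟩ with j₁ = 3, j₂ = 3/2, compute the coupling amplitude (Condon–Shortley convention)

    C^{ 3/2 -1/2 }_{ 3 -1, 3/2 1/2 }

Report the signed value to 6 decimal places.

+0.585540

j₁+j₂−J=3  J+j₁−j₂=3  J−j₁+j₂=0  j₁+j₂+J+1=7
(j₁±m₁, j₂±m₂, J±M) = (2,4,2,1,1,2)
P² = 192/35
sum k=2..2:
  [2] +1/4 = 1/4
S = 1/4
C² = P²·S² = 12/35 ; C = +0.585540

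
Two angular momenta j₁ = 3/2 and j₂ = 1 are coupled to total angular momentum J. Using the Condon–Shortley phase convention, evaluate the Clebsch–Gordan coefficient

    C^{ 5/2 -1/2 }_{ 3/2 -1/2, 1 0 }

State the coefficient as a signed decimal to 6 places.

√[6·0!3!2!/6! · 1!2!1!1!2!3!] = √(12/5)
  +(−1)^0/∏(0,0,2,1,1,1)! = 1/2  (running 1/2)
⟨..|..⟩ = √(12/5)·(1/2) = +0.774597

+√(3/5) ≈ +0.774597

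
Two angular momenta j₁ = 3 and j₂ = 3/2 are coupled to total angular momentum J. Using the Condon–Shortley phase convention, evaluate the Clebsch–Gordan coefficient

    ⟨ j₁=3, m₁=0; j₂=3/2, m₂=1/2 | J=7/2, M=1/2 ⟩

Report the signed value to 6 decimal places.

triangle: 1!·5!·2!/9! = 240/362880
(j±m)!: 3!·3!·2!·1!·4!·3! = 10368
prefactor² = (2J+1)·Δ·N² = 384/7
  k=0: +1/(0!·1!·3!·2!·2!·0!) = 1/24
  k=1: −1/(1!·0!·2!·1!·3!·1!) = -1/12
Σ = -1/24  ⇒  CG² = 384/7·(-1/24)² = 2/21
CG = −√(2/21) = -0.308607

-0.308607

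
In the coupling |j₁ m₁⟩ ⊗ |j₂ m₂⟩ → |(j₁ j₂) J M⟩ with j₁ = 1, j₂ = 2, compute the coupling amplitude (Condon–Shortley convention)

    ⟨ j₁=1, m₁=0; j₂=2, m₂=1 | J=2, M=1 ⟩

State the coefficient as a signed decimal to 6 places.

triangle: 1!*1!*3!/6! = 6/720
(j±m)!: 1!*1!*3!*1!*3!*1! = 36
prefactor² = (2J+1)*Δ*N² = 3/2
  k=0: +1/(0!*1!*1!*3!*0!*0!) = 1/6
  k=1: −1/(1!*0!*0!*2!*1!*1!) = -1/2
Σ = -1/3  ⇒  CG² = 3/2*(-1/3)² = 1/6
CG = −√(1/6) = -0.408248

-0.408248  (= −√(1/6))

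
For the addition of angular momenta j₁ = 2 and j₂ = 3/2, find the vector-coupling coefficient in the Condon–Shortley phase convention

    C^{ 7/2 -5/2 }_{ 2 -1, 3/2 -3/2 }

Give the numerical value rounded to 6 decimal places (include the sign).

+√(4/7) ≈ +0.755929

√[8·0!4!3!/8! · 1!3!0!3!1!6!] = √(5184/7)
  +(−1)^0/∏(0,0,3,0,1,3)! = 1/36  (running 1/36)
⟨..|..⟩ = √(5184/7)·(1/36) = +0.755929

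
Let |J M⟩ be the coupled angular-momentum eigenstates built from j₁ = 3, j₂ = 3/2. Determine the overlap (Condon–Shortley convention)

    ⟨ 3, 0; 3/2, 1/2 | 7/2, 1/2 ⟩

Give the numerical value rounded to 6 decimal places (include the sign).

−√(2/21) ≈ -0.308607

triangle: 1!×5!×2!/9! = 240/362880
(j±m)!: 3!×3!×2!×1!×4!×3! = 10368
prefactor² = (2J+1)×Δ×N² = 384/7
  k=0: +1/(0!×1!×3!×2!×2!×0!) = 1/24
  k=1: −1/(1!×0!×2!×1!×3!×1!) = -1/12
Σ = -1/24  ⇒  CG² = 384/7×(-1/24)² = 2/21
CG = −√(2/21) = -0.308607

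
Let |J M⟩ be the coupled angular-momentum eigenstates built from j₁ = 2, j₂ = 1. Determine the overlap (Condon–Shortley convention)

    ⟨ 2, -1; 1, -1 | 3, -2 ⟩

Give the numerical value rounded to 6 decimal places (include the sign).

√[7·0!4!2!/7! · 1!3!0!2!1!5!] = √(96)
  +(−1)^0/∏(0,0,3,0,1,2)! = 1/12  (running 1/12)
⟨..|..⟩ = √(96)·(1/12) = +0.816497

+0.816497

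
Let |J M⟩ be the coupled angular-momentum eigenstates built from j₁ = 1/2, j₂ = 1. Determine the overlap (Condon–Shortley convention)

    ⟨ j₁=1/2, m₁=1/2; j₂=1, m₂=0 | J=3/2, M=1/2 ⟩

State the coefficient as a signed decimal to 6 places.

+√(2/3) ≈ +0.816497

j₁+j₂−J=0  J+j₁−j₂=1  J−j₁+j₂=2  j₁+j₂+J+1=4
(j₁±m₁, j₂±m₂, J±M) = (1,0,1,1,2,1)
P² = 2/3
sum k=0..0:
  [0] +1/1 = 1
S = 1
C² = P²·S² = 2/3 ; C = +0.816497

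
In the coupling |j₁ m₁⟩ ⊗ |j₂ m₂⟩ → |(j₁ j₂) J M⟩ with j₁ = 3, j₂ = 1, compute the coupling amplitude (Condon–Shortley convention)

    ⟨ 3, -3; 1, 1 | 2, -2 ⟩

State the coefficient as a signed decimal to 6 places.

j₁+j₂−J=2  J+j₁−j₂=4  J−j₁+j₂=0  j₁+j₂+J+1=7
(j₁±m₁, j₂±m₂, J±M) = (0,6,2,0,0,4)
P² = 11520/7
sum k=2..2:
  [2] +1/48 = 1/48
S = 1/48
C² = P²·S² = 5/7 ; C = +0.845154

+0.845154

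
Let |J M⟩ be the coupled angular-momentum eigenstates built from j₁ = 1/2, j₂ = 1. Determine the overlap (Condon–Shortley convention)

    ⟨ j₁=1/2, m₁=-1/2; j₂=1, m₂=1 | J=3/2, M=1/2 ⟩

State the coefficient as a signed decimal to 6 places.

+√(1/3) ≈ +0.577350

triangle: 0!*1!*2!/4! = 2/24
(j±m)!: 0!*1!*2!*0!*2!*1! = 4
prefactor² = (2J+1)*Δ*N² = 4/3
  k=0: +1/(0!*0!*1!*2!*0!*0!) = 1/2
Σ = 1/2  ⇒  CG² = 4/3*1/2² = 1/3
CG = +√(1/3) = +0.577350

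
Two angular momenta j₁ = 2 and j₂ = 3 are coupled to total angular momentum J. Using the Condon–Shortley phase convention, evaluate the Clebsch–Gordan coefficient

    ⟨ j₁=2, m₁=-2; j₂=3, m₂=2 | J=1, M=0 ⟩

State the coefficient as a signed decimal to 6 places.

+√(1/7) ≈ +0.377964

triangle: 4!*0!*2!/7! = 48/5040
(j±m)!: 0!*4!*5!*1!*1!*1! = 2880
prefactor² = (2J+1)*Δ*N² = 576/7
  k=4: +1/(4!*0!*0!*1!*0!*1!) = 1/24
Σ = 1/24  ⇒  CG² = 576/7*1/24² = 1/7
CG = +√(1/7) = +0.377964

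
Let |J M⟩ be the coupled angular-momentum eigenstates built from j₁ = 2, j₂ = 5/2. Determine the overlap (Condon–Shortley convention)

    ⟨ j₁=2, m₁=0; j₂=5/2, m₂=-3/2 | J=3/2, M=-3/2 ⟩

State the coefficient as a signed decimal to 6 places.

√[4·3!1!2!/7! · 2!2!1!4!0!3!] = √(192/35)
  +(−1)^1/∏(1,2,1,0,0,2)! = -1/4  (running -1/4)
⟨..|..⟩ = √(192/35)·(-1/4) = -0.585540

−√(12/35) ≈ -0.585540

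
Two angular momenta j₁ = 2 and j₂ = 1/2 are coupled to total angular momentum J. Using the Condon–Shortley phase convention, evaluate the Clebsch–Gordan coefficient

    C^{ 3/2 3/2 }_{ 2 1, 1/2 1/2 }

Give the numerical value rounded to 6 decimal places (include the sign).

j₁+j₂−J=1  J+j₁−j₂=3  J−j₁+j₂=0  j₁+j₂+J+1=5
(j₁±m₁, j₂±m₂, J±M) = (3,1,1,0,3,0)
P² = 36/5
sum k=1..1:
  [1] −1/6 = -1/6
S = -1/6
C² = P²·S² = 1/5 ; C = -0.447214

−√(1/5) = -0.447214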